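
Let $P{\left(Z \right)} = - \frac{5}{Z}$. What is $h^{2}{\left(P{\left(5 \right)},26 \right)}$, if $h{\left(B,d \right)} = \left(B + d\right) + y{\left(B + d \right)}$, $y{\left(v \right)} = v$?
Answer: $2500$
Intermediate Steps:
$h{\left(B,d \right)} = 2 B + 2 d$ ($h{\left(B,d \right)} = \left(B + d\right) + \left(B + d\right) = 2 B + 2 d$)
$h^{2}{\left(P{\left(5 \right)},26 \right)} = \left(2 \left(- \frac{5}{5}\right) + 2 \cdot 26\right)^{2} = \left(2 \left(\left(-5\right) \frac{1}{5}\right) + 52\right)^{2} = \left(2 \left(-1\right) + 52\right)^{2} = \left(-2 + 52\right)^{2} = 50^{2} = 2500$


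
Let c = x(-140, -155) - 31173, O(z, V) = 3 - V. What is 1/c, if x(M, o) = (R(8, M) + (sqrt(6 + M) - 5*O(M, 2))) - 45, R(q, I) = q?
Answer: -31215/974376359 - I*sqrt(134)/974376359 ≈ -3.2036e-5 - 1.188e-8*I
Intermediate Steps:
x(M, o) = -42 + sqrt(6 + M) (x(M, o) = (8 + (sqrt(6 + M) - 5*(3 - 1*2))) - 45 = (8 + (sqrt(6 + M) - 5*(3 - 2))) - 45 = (8 + (sqrt(6 + M) - 5*1)) - 45 = (8 + (sqrt(6 + M) - 5)) - 45 = (8 + (-5 + sqrt(6 + M))) - 45 = (3 + sqrt(6 + M)) - 45 = -42 + sqrt(6 + M))
c = -31215 + I*sqrt(134) (c = (-42 + sqrt(6 - 140)) - 31173 = (-42 + sqrt(-134)) - 31173 = (-42 + I*sqrt(134)) - 31173 = -31215 + I*sqrt(134) ≈ -31215.0 + 11.576*I)
1/c = 1/(-31215 + I*sqrt(134))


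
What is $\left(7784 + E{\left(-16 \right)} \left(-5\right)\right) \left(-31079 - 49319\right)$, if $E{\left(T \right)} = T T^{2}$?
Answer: $-2272369072$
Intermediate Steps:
$E{\left(T \right)} = T^{3}$
$\left(7784 + E{\left(-16 \right)} \left(-5\right)\right) \left(-31079 - 49319\right) = \left(7784 + \left(-16\right)^{3} \left(-5\right)\right) \left(-31079 - 49319\right) = \left(7784 - -20480\right) \left(-80398\right) = \left(7784 + 20480\right) \left(-80398\right) = 28264 \left(-80398\right) = -2272369072$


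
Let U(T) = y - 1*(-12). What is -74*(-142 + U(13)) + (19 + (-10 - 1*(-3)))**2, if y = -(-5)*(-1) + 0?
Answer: 10134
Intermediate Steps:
y = -5 (y = -5*1 + 0 = -5 + 0 = -5)
U(T) = 7 (U(T) = -5 - 1*(-12) = -5 + 12 = 7)
-74*(-142 + U(13)) + (19 + (-10 - 1*(-3)))**2 = -74*(-142 + 7) + (19 + (-10 - 1*(-3)))**2 = -74*(-135) + (19 + (-10 + 3))**2 = 9990 + (19 - 7)**2 = 9990 + 12**2 = 9990 + 144 = 10134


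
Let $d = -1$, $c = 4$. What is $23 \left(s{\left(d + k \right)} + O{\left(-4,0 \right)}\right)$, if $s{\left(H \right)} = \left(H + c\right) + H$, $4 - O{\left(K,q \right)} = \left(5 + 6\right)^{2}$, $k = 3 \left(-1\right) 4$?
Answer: $-3197$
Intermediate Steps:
$k = -12$ ($k = \left(-3\right) 4 = -12$)
$O{\left(K,q \right)} = -117$ ($O{\left(K,q \right)} = 4 - \left(5 + 6\right)^{2} = 4 - 11^{2} = 4 - 121 = -117$)
$s{\left(H \right)} = 4 + 2 H$ ($s{\left(H \right)} = \left(H + 4\right) + H = \left(4 + H\right) + H = 4 + 2 H$)
$23 \left(s{\left(d + k \right)} + O{\left(-4,0 \right)}\right) = 23 \left(\left(4 + 2 \left(-1 - 12\right)\right) - 117\right) = 23 \left(\left(4 + 2 \left(-13\right)\right) - 117\right) = 23 \left(\left(4 - 26\right) - 117\right) = 23 \left(-22 - 117\right) = 23 \left(-139\right) = -3197$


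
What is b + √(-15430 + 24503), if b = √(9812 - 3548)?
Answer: √9073 + 6*√174 ≈ 174.40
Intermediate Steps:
b = 6*√174 (b = √6264 = 6*√174 ≈ 79.145)
b + √(-15430 + 24503) = 6*√174 + √(-15430 + 24503) = 6*√174 + √9073 = √9073 + 6*√174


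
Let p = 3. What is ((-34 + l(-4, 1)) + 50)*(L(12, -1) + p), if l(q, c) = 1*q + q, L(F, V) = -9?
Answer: -48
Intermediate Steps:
l(q, c) = 2*q (l(q, c) = q + q = 2*q)
((-34 + l(-4, 1)) + 50)*(L(12, -1) + p) = ((-34 + 2*(-4)) + 50)*(-9 + 3) = ((-34 - 8) + 50)*(-6) = (-42 + 50)*(-6) = 8*(-6) = -48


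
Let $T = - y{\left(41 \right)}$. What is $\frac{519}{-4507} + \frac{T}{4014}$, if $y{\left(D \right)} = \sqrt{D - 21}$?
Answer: $- \frac{519}{4507} - \frac{\sqrt{5}}{2007} \approx -0.11627$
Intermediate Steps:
$y{\left(D \right)} = \sqrt{-21 + D}$
$T = - 2 \sqrt{5}$ ($T = - \sqrt{-21 + 41} = - \sqrt{20} = - 2 \sqrt{5} \approx -4.4721$)
$\frac{519}{-4507} + \frac{T}{4014} = \frac{519}{-4507} + \frac{\left(-2\right) \sqrt{5}}{4014} = 519 \left(- \frac{1}{4507}\right) + - 2 \sqrt{5} \cdot \frac{1}{4014} = - \frac{519}{4507} - \frac{\sqrt{5}}{2007}$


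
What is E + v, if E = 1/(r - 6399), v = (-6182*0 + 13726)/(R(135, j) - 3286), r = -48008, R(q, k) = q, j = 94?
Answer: -746793633/171436457 ≈ -4.3561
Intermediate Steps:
v = -13726/3151 (v = (-6182*0 + 13726)/(135 - 3286) = (0 + 13726)/(-3151) = 13726*(-1/3151) = -13726/3151 ≈ -4.3561)
E = -1/54407 (E = 1/(-48008 - 6399) = 1/(-54407) = -1/54407 ≈ -1.8380e-5)
E + v = -1/54407 - 13726/3151 = -746793633/171436457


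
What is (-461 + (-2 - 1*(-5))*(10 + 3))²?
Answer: 178084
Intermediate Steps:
(-461 + (-2 - 1*(-5))*(10 + 3))² = (-461 + (-2 + 5)*13)² = (-461 + 3*13)² = (-461 + 39)² = (-422)² = 178084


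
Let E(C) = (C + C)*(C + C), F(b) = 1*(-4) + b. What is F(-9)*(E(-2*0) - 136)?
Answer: 1768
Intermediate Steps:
F(b) = -4 + b
E(C) = 4*C² (E(C) = (2*C)*(2*C) = 4*C²)
F(-9)*(E(-2*0) - 136) = (-4 - 9)*(4*(-2*0)² - 136) = -13*(4*0² - 136) = -13*(4*0 - 136) = -13*(0 - 136) = -13*(-136) = 1768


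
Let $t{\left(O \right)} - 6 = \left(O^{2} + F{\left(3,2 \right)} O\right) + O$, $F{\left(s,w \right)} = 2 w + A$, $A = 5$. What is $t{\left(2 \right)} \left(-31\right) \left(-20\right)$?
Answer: $18600$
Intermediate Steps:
$F{\left(s,w \right)} = 5 + 2 w$ ($F{\left(s,w \right)} = 2 w + 5 = 5 + 2 w$)
$t{\left(O \right)} = 6 + O^{2} + 10 O$ ($t{\left(O \right)} = 6 + \left(\left(O^{2} + \left(5 + 2 \cdot 2\right) O\right) + O\right) = 6 + \left(\left(O^{2} + \left(5 + 4\right) O\right) + O\right) = 6 + \left(\left(O^{2} + 9 O\right) + O\right) = 6 + \left(O^{2} + 10 O\right) = 6 + O^{2} + 10 O$)
$t{\left(2 \right)} \left(-31\right) \left(-20\right) = \left(6 + 2^{2} + 10 \cdot 2\right) \left(-31\right) \left(-20\right) = \left(6 + 4 + 20\right) \left(-31\right) \left(-20\right) = 30 \left(-31\right) \left(-20\right) = \left(-930\right) \left(-20\right) = 18600$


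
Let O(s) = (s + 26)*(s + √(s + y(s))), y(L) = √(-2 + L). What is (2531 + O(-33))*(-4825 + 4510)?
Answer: -870030 + 2205*√(-33 + I*√35) ≈ -8.689e+5 + 12717.0*I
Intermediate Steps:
O(s) = (26 + s)*(s + √(s + √(-2 + s))) (O(s) = (s + 26)*(s + √(s + √(-2 + s))) = (26 + s)*(s + √(s + √(-2 + s))))
(2531 + O(-33))*(-4825 + 4510) = (2531 + ((-33)² + 26*(-33) + 26*√(-33 + √(-2 - 33)) - 33*√(-33 + √(-2 - 33))))*(-4825 + 4510) = (2531 + (1089 - 858 + 26*√(-33 + √(-35)) - 33*√(-33 + √(-35))))*(-315) = (2531 + (1089 - 858 + 26*√(-33 + I*√35) - 33*√(-33 + I*√35)))*(-315) = (2531 + (231 - 7*√(-33 + I*√35)))*(-315) = (2762 - 7*√(-33 + I*√35))*(-315) = -870030 + 2205*√(-33 + I*√35)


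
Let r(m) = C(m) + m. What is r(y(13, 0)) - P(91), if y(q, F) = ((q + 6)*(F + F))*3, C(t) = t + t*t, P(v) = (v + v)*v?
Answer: -16562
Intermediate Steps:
P(v) = 2*v² (P(v) = (2*v)*v = 2*v²)
C(t) = t + t²
y(q, F) = 6*F*(6 + q) (y(q, F) = ((6 + q)*(2*F))*3 = (2*F*(6 + q))*3 = 6*F*(6 + q))
r(m) = m + m*(1 + m) (r(m) = m*(1 + m) + m = m + m*(1 + m))
r(y(13, 0)) - P(91) = (6*0*(6 + 13))*(2 + 6*0*(6 + 13)) - 2*91² = (6*0*19)*(2 + 6*0*19) - 2*8281 = 0*(2 + 0) - 1*16562 = 0*2 - 16562 = 0 - 16562 = -16562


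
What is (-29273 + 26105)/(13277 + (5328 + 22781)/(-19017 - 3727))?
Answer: -8005888/33549331 ≈ -0.23863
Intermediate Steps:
(-29273 + 26105)/(13277 + (5328 + 22781)/(-19017 - 3727)) = -3168/(13277 + 28109/(-22744)) = -3168/(13277 + 28109*(-1/22744)) = -3168/(13277 - 28109/22744) = -3168/301943979/22744 = -3168*22744/301943979 = -8005888/33549331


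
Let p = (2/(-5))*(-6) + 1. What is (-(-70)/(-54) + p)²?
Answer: 80656/18225 ≈ 4.4256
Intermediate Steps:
p = 17/5 (p = (2*(-⅕))*(-6) + 1 = -⅖*(-6) + 1 = 12/5 + 1 = 17/5 ≈ 3.4000)
(-(-70)/(-54) + p)² = (-(-70)/(-54) + 17/5)² = (-(-70)*(-1)/54 + 17/5)² = (-1*35/27 + 17/5)² = (-35/27 + 17/5)² = (284/135)² = 80656/18225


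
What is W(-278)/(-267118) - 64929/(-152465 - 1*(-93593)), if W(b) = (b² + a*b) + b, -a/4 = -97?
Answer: 3193396133/2620961816 ≈ 1.2184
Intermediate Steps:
a = 388 (a = -4*(-97) = 388)
W(b) = b² + 389*b (W(b) = (b² + 388*b) + b = b² + 389*b)
W(-278)/(-267118) - 64929/(-152465 - 1*(-93593)) = -278*(389 - 278)/(-267118) - 64929/(-152465 - 1*(-93593)) = -278*111*(-1/267118) - 64929/(-152465 + 93593) = -30858*(-1/267118) - 64929/(-58872) = 15429/133559 - 64929*(-1/58872) = 15429/133559 + 21643/19624 = 3193396133/2620961816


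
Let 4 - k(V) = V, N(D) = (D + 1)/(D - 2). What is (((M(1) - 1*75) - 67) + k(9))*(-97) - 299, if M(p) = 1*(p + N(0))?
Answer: 27823/2 ≈ 13912.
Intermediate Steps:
N(D) = (1 + D)/(-2 + D)
k(V) = 4 - V
M(p) = -1/2 + p (M(p) = 1*(p + (1 + 0)/(-2 + 0)) = 1*(p + 1/(-2)) = 1*(p - 1/2*1) = 1*(p - 1/2) = 1*(-1/2 + p) = -1/2 + p)
(((M(1) - 1*75) - 67) + k(9))*(-97) - 299 = ((((-1/2 + 1) - 1*75) - 67) + (4 - 1*9))*(-97) - 299 = (((1/2 - 75) - 67) + (4 - 9))*(-97) - 299 = ((-149/2 - 67) - 5)*(-97) - 299 = (-283/2 - 5)*(-97) - 299 = -293/2*(-97) - 299 = 28421/2 - 299 = 27823/2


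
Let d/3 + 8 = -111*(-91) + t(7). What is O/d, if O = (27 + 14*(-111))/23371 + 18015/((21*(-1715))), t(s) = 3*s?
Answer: -1220573/65484770757 ≈ -1.8639e-5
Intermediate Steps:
d = 30342 (d = -24 + 3*(-111*(-91) + 3*7) = -24 + 3*(10101 + 21) = -24 + 3*10122 = -24 + 30366 = 30342)
O = -31734898/56113771 (O = (27 - 1554)*(1/23371) + 18015/(-36015) = -1527*1/23371 + 18015*(-1/36015) = -1527/23371 - 1201/2401 = -31734898/56113771 ≈ -0.56555)
O/d = -31734898/56113771/30342 = -31734898/56113771*1/30342 = -1220573/65484770757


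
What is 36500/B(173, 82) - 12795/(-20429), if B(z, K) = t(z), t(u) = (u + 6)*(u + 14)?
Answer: 1173945535/683819917 ≈ 1.7167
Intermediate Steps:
t(u) = (6 + u)*(14 + u)
B(z, K) = 84 + z² + 20*z
36500/B(173, 82) - 12795/(-20429) = 36500/(84 + 173² + 20*173) - 12795/(-20429) = 36500/(84 + 29929 + 3460) - 12795*(-1/20429) = 36500/33473 + 12795/20429 = 1173945535/683819917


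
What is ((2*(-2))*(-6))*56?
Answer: 1344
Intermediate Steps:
((2*(-2))*(-6))*56 = -4*(-6)*56 = 24*56 = 1344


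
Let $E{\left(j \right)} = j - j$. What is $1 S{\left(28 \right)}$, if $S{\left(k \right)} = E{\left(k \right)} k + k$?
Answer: $28$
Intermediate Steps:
$E{\left(j \right)} = 0$
$S{\left(k \right)} = k$ ($S{\left(k \right)} = 0 k + k = 0 + k = k$)
$1 S{\left(28 \right)} = 1 \cdot 28 = 28$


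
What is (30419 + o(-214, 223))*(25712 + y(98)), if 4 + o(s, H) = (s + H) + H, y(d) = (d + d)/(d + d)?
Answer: 788026311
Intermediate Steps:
y(d) = 1 (y(d) = (2*d)/((2*d)) = (2*d)*(1/(2*d)) = 1)
o(s, H) = -4 + s + 2*H (o(s, H) = -4 + ((s + H) + H) = -4 + ((H + s) + H) = -4 + (s + 2*H) = -4 + s + 2*H)
(30419 + o(-214, 223))*(25712 + y(98)) = (30419 + (-4 - 214 + 2*223))*(25712 + 1) = (30419 + (-4 - 214 + 446))*25713 = (30419 + 228)*25713 = 30647*25713 = 788026311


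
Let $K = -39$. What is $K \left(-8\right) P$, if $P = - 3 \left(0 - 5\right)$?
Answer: $4680$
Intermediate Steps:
$P = 15$ ($P = \left(-3\right) \left(-5\right) = 15$)
$K \left(-8\right) P = \left(-39\right) \left(-8\right) 15 = 312 \cdot 15 = 4680$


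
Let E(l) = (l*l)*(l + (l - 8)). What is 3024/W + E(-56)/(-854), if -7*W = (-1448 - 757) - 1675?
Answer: 13198206/29585 ≈ 446.11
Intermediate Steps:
W = 3880/7 (W = -((-1448 - 757) - 1675)/7 = -(-2205 - 1675)/7 = -1/7*(-3880) = 3880/7 ≈ 554.29)
E(l) = l**2*(-8 + 2*l) (E(l) = l**2*(l + (-8 + l)) = l**2*(-8 + 2*l))
3024/W + E(-56)/(-854) = 3024/(3880/7) + (2*(-56)**2*(-4 - 56))/(-854) = 3024*(7/3880) + (2*3136*(-60))*(-1/854) = 2646/485 - 376320*(-1/854) = 2646/485 + 26880/61 = 13198206/29585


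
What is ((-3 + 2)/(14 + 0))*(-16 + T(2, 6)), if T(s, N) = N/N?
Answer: 15/14 ≈ 1.0714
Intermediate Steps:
T(s, N) = 1
((-3 + 2)/(14 + 0))*(-16 + T(2, 6)) = ((-3 + 2)/(14 + 0))*(-16 + 1) = -1/14*(-15) = 15/14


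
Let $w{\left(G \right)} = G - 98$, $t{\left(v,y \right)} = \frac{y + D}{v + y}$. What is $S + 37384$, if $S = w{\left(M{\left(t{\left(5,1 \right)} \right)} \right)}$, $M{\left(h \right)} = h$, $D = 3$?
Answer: $\frac{111860}{3} \approx 37287.0$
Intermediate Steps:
$t{\left(v,y \right)} = \frac{3 + y}{v + y}$ ($t{\left(v,y \right)} = \frac{y + 3}{v + y} = \frac{3 + y}{v + y}$)
$w{\left(G \right)} = -98 + G$ ($w{\left(G \right)} = G - 98 = -98 + G$)
$S = - \frac{292}{3}$ ($S = -98 + \frac{3 + 1}{5 + 1} = -98 + \frac{1}{6} \cdot 4 = -98 + \frac{2}{3} = - \frac{292}{3} \approx -97.333$)
$S + 37384 = - \frac{292}{3} + 37384 = \frac{111860}{3}$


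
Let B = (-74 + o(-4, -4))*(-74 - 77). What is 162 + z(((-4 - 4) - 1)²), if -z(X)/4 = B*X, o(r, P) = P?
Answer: -3815910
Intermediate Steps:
B = 11778 (B = (-74 - 4)*(-74 - 77) = -78*(-151) = 11778)
z(X) = -47112*X
162 + z(((-4 - 4) - 1)²) = 162 - 47112*((-4 - 4) - 1)² = 162 - 47112*(-8 - 1)² = 162 - 47112*(-9)² = 162 - 47112*81 = 162 - 3816072 = -3815910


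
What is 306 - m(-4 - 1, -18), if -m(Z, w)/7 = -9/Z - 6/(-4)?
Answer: 3291/10 ≈ 329.10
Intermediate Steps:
m(Z, w) = -21/2 + 63/Z (m(Z, w) = -7*(-9/Z - 6/(-4)) = -7*(-9/Z - 6*(-1/4)) = -7*(-9/Z + 3/2) = -7*(3/2 - 9/Z) = -21/2 + 63/Z)
306 - m(-4 - 1, -18) = 306 - (-21/2 + 63/(-4 - 1)) = 306 - (-21/2 + 63/(-5)) = 306 - (-21/2 + 63*(-1/5)) = 306 - (-21/2 - 63/5) = 306 - 1*(-231/10) = 306 + 231/10 = 3291/10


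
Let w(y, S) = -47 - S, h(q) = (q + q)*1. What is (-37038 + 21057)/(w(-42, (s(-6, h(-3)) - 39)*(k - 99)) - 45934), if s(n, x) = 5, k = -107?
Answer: 15981/52985 ≈ 0.30161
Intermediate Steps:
h(q) = 2*q (h(q) = (2*q)*1 = 2*q)
(-37038 + 21057)/(w(-42, (s(-6, h(-3)) - 39)*(k - 99)) - 45934) = (-37038 + 21057)/((-47 - (5 - 39)*(-107 - 99)) - 45934) = -15981/((-47 - (-34)*(-206)) - 45934) = -15981/((-47 - 1*7004) - 45934) = -15981/((-47 - 7004) - 45934) = -15981/(-7051 - 45934) = -15981/(-52985) = -15981*(-1/52985) = 15981/52985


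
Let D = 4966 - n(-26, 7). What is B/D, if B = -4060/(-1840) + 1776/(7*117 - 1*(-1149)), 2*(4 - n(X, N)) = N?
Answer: 11727/18729866 ≈ 0.00062611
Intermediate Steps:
n(X, N) = 4 - N/2
D = 9931/2 (D = 4966 - (4 - ½*7) = 4966 - (4 - 7/2) = 4966 - 1*½ = 4966 - ½ = 9931/2 ≈ 4965.5)
B = 11727/3772 (B = -4060*(-1/1840) + 1776/(819 + 1149) = 203/92 + 1776/1968 = 203/92 + 1776*(1/1968) = 203/92 + 37/41 = 11727/3772 ≈ 3.1090)
B/D = 11727/(3772*(9931/2)) = (11727/3772)*(2/9931) = 11727/18729866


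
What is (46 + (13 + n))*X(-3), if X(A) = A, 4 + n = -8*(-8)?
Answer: -357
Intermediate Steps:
n = 60 (n = -4 - 8*(-8) = -4 + 64 = 60)
(46 + (13 + n))*X(-3) = (46 + (13 + 60))*(-3) = (46 + 73)*(-3) = 119*(-3) = -357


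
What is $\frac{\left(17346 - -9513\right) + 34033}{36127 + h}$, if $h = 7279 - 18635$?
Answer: $\frac{60892}{24771} \approx 2.4582$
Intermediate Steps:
$h = -11356$
$\frac{\left(17346 - -9513\right) + 34033}{36127 + h} = \frac{\left(17346 - -9513\right) + 34033}{36127 - 11356} = \frac{\left(17346 + 9513\right) + 34033}{24771} = \left(26859 + 34033\right) \frac{1}{24771} = 60892 \cdot \frac{1}{24771} = \frac{60892}{24771}$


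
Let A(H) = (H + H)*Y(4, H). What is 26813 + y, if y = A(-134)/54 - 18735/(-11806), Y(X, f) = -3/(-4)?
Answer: 1424380808/53127 ≈ 26811.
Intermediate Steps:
Y(X, f) = ¾ (Y(X, f) = -3*(-¼) = ¾)
A(H) = 3*H/2 (A(H) = (H + H)*(¾) = (2*H)*(¾) = 3*H/2)
y = -113443/53127 (y = ((3/2)*(-134))/54 - 18735/(-11806) = -201*1/54 - 18735*(-1/11806) = -67/18 + 18735/11806 = -113443/53127 ≈ -2.1353)
26813 + y = 26813 - 113443/53127 = 1424380808/53127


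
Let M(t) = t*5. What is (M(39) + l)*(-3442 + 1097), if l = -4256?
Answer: 9523045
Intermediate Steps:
M(t) = 5*t
(M(39) + l)*(-3442 + 1097) = (5*39 - 4256)*(-3442 + 1097) = (195 - 4256)*(-2345) = -4061*(-2345) = 9523045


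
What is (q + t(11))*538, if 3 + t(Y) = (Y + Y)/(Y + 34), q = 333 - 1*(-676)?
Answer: 24367096/45 ≈ 5.4149e+5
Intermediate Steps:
q = 1009 (q = 333 + 676 = 1009)
t(Y) = -3 + 2*Y/(34 + Y) (t(Y) = -3 + (Y + Y)/(Y + 34) = -3 + (2*Y)/(34 + Y) = -3 + 2*Y/(34 + Y))
(q + t(11))*538 = (1009 + (-102 - 1*11)/(34 + 11))*538 = (1009 + (-102 - 11)/45)*538 = (1009 + (1/45)*(-113))*538 = (1009 - 113/45)*538 = (45292/45)*538 = 24367096/45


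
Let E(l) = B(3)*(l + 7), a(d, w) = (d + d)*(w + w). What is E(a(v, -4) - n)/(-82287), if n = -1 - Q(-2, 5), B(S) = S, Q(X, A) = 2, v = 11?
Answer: 166/27429 ≈ 0.0060520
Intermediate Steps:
a(d, w) = 4*d*w (a(d, w) = (2*d)*(2*w) = 4*d*w)
n = -3 (n = -1 - 1*2 = -1 - 2 = -3)
E(l) = 21 + 3*l (E(l) = 3*(l + 7) = 3*(7 + l) = 21 + 3*l)
E(a(v, -4) - n)/(-82287) = (21 + 3*(4*11*(-4) - 1*(-3)))/(-82287) = (21 + 3*(-176 + 3))*(-1/82287) = (21 + 3*(-173))*(-1/82287) = (21 - 519)*(-1/82287) = -498*(-1/82287) = 166/27429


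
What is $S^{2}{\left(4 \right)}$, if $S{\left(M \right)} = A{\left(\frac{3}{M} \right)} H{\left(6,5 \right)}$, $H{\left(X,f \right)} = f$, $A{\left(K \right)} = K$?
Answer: $\frac{225}{16} \approx 14.063$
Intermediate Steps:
$S{\left(M \right)} = \frac{15}{M}$ ($S{\left(M \right)} = \frac{3}{M} 5 = \frac{15}{M}$)
$S^{2}{\left(4 \right)} = \left(\frac{15}{4}\right)^{2} = \frac{225}{16}$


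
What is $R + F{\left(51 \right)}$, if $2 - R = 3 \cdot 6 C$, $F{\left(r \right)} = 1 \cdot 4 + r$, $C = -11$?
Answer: $255$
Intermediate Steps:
$F{\left(r \right)} = 4 + r$
$R = 200$ ($R = 2 - 3 \cdot 6 \left(-11\right) = 2 - 18 \left(-11\right) = 2 - -198 = 2 + 198 = 200$)
$R + F{\left(51 \right)} = 200 + \left(4 + 51\right) = 200 + 55 = 255$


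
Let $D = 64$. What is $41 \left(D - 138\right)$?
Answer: $-3034$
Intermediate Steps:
$41 \left(D - 138\right) = 41 \left(64 - 138\right) = 41 \left(-74\right) = -3034$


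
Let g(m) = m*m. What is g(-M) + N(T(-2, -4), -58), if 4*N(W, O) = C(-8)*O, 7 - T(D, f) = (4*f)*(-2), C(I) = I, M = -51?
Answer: 2717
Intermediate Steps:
T(D, f) = 7 + 8*f (T(D, f) = 7 - 4*f*(-2) = 7 - (-8)*f = 7 + 8*f)
N(W, O) = -2*O (N(W, O) = (-8*O)/4 = -2*O)
g(m) = m**2
g(-M) + N(T(-2, -4), -58) = (-1*(-51))**2 - 2*(-58) = 51**2 + 116 = 2601 + 116 = 2717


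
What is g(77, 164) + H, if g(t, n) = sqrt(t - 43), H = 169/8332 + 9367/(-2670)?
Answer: -38797307/11123220 + sqrt(34) ≈ 2.3430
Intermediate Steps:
H = -38797307/11123220 (H = 169*(1/8332) + 9367*(-1/2670) = 169/8332 - 9367/2670 = -38797307/11123220 ≈ -3.4880)
g(t, n) = sqrt(-43 + t)
g(77, 164) + H = sqrt(-43 + 77) - 38797307/11123220 = sqrt(34) - 38797307/11123220 = -38797307/11123220 + sqrt(34)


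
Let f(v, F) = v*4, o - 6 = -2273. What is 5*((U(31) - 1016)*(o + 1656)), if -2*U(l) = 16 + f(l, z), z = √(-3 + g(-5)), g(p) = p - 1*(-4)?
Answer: 3317730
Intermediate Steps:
g(p) = 4 + p (g(p) = p + 4 = 4 + p)
o = -2267 (o = 6 - 2273 = -2267)
z = 2*I (z = √(-3 + (4 - 5)) = √(-3 - 1) = √(-4) = 2*I ≈ 2.0*I)
f(v, F) = 4*v
U(l) = -8 - 2*l (U(l) = -(16 + 4*l)/2 = -8 - 2*l)
5*((U(31) - 1016)*(o + 1656)) = 5*(((-8 - 2*31) - 1016)*(-2267 + 1656)) = 5*(((-8 - 62) - 1016)*(-611)) = 5*((-70 - 1016)*(-611)) = 5*(-1086*(-611)) = 5*663546 = 3317730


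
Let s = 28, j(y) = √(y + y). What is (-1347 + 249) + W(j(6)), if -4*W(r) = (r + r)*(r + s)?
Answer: -1104 - 28*√3 ≈ -1152.5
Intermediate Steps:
j(y) = √2*√y (j(y) = √(2*y) = √2*√y)
W(r) = -r*(28 + r)/2 (W(r) = -(r + r)*(r + 28)/4 = -2*r*(28 + r)/4 = -r*(28 + r)/2)
(-1347 + 249) + W(j(6)) = (-1347 + 249) - √2*√6*(28 + √2*√6)/2 = -1098 - 2*√3*(28 + 2*√3)/2 = -1098 - √3*(28 + 2*√3)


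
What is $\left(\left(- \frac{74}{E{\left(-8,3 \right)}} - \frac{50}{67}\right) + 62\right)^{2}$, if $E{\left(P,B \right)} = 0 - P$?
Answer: $\frac{194239969}{71824} \approx 2704.4$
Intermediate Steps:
$E{\left(P,B \right)} = - P$
$\left(\left(- \frac{74}{E{\left(-8,3 \right)}} - \frac{50}{67}\right) + 62\right)^{2} = \left(\left(- \frac{74}{\left(-1\right) \left(-8\right)} - \frac{50}{67}\right) + 62\right)^{2} = \left(\left(- \frac{74}{8} - \frac{50}{67}\right) + 62\right)^{2} = \left(\left(\left(-74\right) \frac{1}{8} - \frac{50}{67}\right) + 62\right)^{2} = \left(\left(- \frac{37}{4} - \frac{50}{67}\right) + 62\right)^{2} = \left(- \frac{2679}{268} + 62\right)^{2} = \left(\frac{13937}{268}\right)^{2} = \frac{194239969}{71824}$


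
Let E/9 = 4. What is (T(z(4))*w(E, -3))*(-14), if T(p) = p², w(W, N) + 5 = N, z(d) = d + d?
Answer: 7168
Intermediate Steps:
E = 36 (E = 9*4 = 36)
z(d) = 2*d
w(W, N) = -5 + N
(T(z(4))*w(E, -3))*(-14) = ((2*4)²*(-5 - 3))*(-14) = (8²*(-8))*(-14) = (64*(-8))*(-14) = -512*(-14) = 7168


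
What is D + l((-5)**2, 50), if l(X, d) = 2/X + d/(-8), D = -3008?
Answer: -301417/100 ≈ -3014.2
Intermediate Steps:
l(X, d) = 2/X - d/8 (l(X, d) = 2/X + d*(-1/8) = 2/X - d/8)
D + l((-5)**2, 50) = -3008 + (2/((-5)**2) - 1/8*50) = -3008 + (2/25 - 25/4) = -3008 - 617/100 = -301417/100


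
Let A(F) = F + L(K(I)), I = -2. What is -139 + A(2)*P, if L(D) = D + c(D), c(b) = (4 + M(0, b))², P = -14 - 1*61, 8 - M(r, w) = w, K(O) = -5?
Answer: -21589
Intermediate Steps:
M(r, w) = 8 - w
P = -75 (P = -14 - 61 = -75)
c(b) = (12 - b)² (c(b) = (4 + (8 - b))² = (12 - b)²)
L(D) = D + (-12 + D)²
A(F) = 284 + F (A(F) = F + (-5 + (-12 - 5)²) = F + (-5 + (-17)²) = F + (-5 + 289) = F + 284 = 284 + F)
-139 + A(2)*P = -139 + (284 + 2)*(-75) = -139 + 286*(-75) = -139 - 21450 = -21589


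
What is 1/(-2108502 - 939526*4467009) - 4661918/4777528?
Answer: -1983583247151810152/2032773743252880033 ≈ -0.97580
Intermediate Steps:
1/(-2108502 - 939526*4467009) - 4661918/4777528 = (1/4467009)/(-3048028) - 4661918*1/4777528 = -1/3048028*1/4467009 - 2330959/2388764 = -1/13615568508252 - 2330959/2388764 = -1983583247151810152/2032773743252880033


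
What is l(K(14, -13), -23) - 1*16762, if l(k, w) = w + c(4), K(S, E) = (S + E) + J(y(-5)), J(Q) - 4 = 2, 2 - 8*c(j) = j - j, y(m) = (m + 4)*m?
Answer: -67139/4 ≈ -16785.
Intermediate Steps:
y(m) = m*(4 + m) (y(m) = (4 + m)*m = m*(4 + m))
c(j) = ¼ (c(j) = ¼ - (j - j)/8 = ¼ - ⅛*0 = ¼ + 0 = ¼)
J(Q) = 6 (J(Q) = 4 + 2 = 6)
K(S, E) = 6 + E + S (K(S, E) = (S + E) + 6 = (E + S) + 6 = 6 + E + S)
l(k, w) = ¼ + w (l(k, w) = w + ¼ = ¼ + w)
l(K(14, -13), -23) - 1*16762 = (¼ - 23) - 1*16762 = -91/4 - 16762 = -67139/4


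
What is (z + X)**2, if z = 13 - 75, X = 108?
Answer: 2116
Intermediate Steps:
z = -62
(z + X)**2 = (-62 + 108)**2 = 46**2 = 2116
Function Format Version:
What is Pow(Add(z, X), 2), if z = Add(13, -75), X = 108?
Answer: 2116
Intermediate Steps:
z = -62
Pow(Add(z, X), 2) = Pow(Add(-62, 108), 2) = Pow(46, 2) = 2116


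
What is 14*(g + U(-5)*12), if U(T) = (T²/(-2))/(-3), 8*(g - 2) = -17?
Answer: 2793/4 ≈ 698.25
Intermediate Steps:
g = -⅛ (g = 2 + (⅛)*(-17) = 2 - 17/8 = -⅛ ≈ -0.12500)
U(T) = T²/6 (U(T) = (T²*(-½))*(-⅓) = -T²/2*(-⅓) = T²/6)
14*(g + U(-5)*12) = 14*(-⅛ + ((⅙)*(-5)²)*12) = 14*(-⅛ + ((⅙)*25)*12) = 14*(-⅛ + (25/6)*12) = 14*(-⅛ + 50) = 14*(399/8) = 2793/4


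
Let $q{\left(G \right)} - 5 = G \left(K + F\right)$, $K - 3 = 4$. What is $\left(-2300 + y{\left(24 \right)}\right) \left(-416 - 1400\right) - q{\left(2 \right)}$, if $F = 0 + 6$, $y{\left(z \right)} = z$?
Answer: $4133185$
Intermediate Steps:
$K = 7$ ($K = 3 + 4 = 7$)
$F = 6$
$q{\left(G \right)} = 5 + 13 G$ ($q{\left(G \right)} = 5 + G \left(7 + 6\right) = 5 + G 13 = 5 + 13 G$)
$\left(-2300 + y{\left(24 \right)}\right) \left(-416 - 1400\right) - q{\left(2 \right)} = \left(-2300 + 24\right) \left(-416 - 1400\right) - \left(5 + 13 \cdot 2\right) = \left(-2276\right) \left(-1816\right) - \left(5 + 26\right) = 4133216 - 31 = 4133185$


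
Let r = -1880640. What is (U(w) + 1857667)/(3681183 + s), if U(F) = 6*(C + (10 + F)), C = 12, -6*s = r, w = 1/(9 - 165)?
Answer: 48302773/103860198 ≈ 0.46508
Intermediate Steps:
w = -1/156 (w = 1/(-156) = -1/156 ≈ -0.0064103)
s = 313440 (s = -⅙*(-1880640) = 313440)
U(F) = 132 + 6*F (U(F) = 6*(12 + (10 + F)) = 6*(22 + F) = 132 + 6*F)
(U(w) + 1857667)/(3681183 + s) = ((132 + 6*(-1/156)) + 1857667)/(3681183 + 313440) = ((132 - 1/26) + 1857667)/3994623 = (3431/26 + 1857667)*(1/3994623) = (48302773/26)*(1/3994623) = 48302773/103860198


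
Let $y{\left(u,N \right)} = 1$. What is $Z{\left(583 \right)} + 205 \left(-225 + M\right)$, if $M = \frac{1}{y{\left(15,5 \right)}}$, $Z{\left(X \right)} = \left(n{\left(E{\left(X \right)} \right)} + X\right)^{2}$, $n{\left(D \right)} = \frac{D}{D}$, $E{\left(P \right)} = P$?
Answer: $295136$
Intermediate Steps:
$n{\left(D \right)} = 1$
$Z{\left(X \right)} = \left(1 + X\right)^{2}$
$M = 1$ ($M = 1^{-1} = 1$)
$Z{\left(583 \right)} + 205 \left(-225 + M\right) = \left(1 + 583\right)^{2} + 205 \left(-225 + 1\right) = 584^{2} + 205 \left(-224\right) = 341056 - 45920 = 295136$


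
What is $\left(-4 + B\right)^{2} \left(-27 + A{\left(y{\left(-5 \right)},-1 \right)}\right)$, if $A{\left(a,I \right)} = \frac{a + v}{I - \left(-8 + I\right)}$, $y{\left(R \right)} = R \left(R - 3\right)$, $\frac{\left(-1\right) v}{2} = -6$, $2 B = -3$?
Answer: $- \frac{4961}{8} \approx -620.13$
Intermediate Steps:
$B = - \frac{3}{2}$ ($B = \frac{1}{2} \left(-3\right) = - \frac{3}{2} \approx -1.5$)
$v = 12$ ($v = \left(-2\right) \left(-6\right) = 12$)
$y{\left(R \right)} = R \left(-3 + R\right)$
$A{\left(a,I \right)} = \frac{3}{2} + \frac{a}{8}$ ($A{\left(a,I \right)} = \frac{a + 12}{I - \left(-8 + I\right)} = \frac{12 + a}{8} = \left(12 + a\right) \frac{1}{8} = \frac{3}{2} + \frac{a}{8}$)
$\left(-4 + B\right)^{2} \left(-27 + A{\left(y{\left(-5 \right)},-1 \right)}\right) = \left(-4 - \frac{3}{2}\right)^{2} \left(-27 + \left(\frac{3}{2} + \frac{\left(-5\right) \left(-3 - 5\right)}{8}\right)\right) = \left(- \frac{11}{2}\right)^{2} \left(-27 + \left(\frac{3}{2} + \frac{\left(-5\right) \left(-8\right)}{8}\right)\right) = \frac{121 \left(-27 + \left(\frac{3}{2} + \frac{1}{8} \cdot 40\right)\right)}{4} = \frac{121 \left(-27 + \left(\frac{3}{2} + 5\right)\right)}{4} = \frac{121 \left(-27 + \frac{13}{2}\right)}{4} = \frac{121}{4} \left(- \frac{41}{2}\right) = - \frac{4961}{8}$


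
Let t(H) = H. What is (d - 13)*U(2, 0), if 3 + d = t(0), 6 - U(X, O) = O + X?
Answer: -64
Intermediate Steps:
U(X, O) = 6 - O - X (U(X, O) = 6 - (O + X) = 6 + (-O - X) = 6 - O - X)
d = -3 (d = -3 + 0 = -3)
(d - 13)*U(2, 0) = (-3 - 13)*(6 - 1*0 - 1*2) = -16*(6 + 0 - 2) = -16*4 = -64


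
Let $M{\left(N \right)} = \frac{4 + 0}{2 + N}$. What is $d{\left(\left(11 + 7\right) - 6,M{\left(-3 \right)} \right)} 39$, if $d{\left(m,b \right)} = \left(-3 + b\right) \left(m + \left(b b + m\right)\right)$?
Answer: $-10920$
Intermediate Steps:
$M{\left(N \right)} = \frac{4}{2 + N}$
$d{\left(m,b \right)} = \left(-3 + b\right) \left(b^{2} + 2 m\right)$ ($d{\left(m,b \right)} = \left(-3 + b\right) \left(m + \left(b^{2} + m\right)\right) = \left(-3 + b\right) \left(m + \left(m + b^{2}\right)\right) = \left(-3 + b\right) \left(b^{2} + 2 m\right)$)
$d{\left(\left(11 + 7\right) - 6,M{\left(-3 \right)} \right)} 39 = \left(\left(\frac{4}{2 - 3}\right)^{3} - 6 \left(\left(11 + 7\right) - 6\right) - 3 \left(\frac{4}{2 - 3}\right)^{2} + 2 \frac{4}{2 - 3} \left(\left(11 + 7\right) - 6\right)\right) 39 = \left(\left(\frac{4}{-1}\right)^{3} - 6 \left(18 - 6\right) - 3 \left(\frac{4}{-1}\right)^{2} + 2 \frac{4}{-1} \left(18 - 6\right)\right) 39 = \left(\left(4 \left(-1\right)\right)^{3} - 72 - 3 \left(4 \left(-1\right)\right)^{2} + 2 \cdot 4 \left(-1\right) 12\right) 39 = \left(\left(-4\right)^{3} - 72 - 3 \left(-4\right)^{2} + 2 \left(-4\right) 12\right) 39 = \left(-64 - 72 - 48 - 96\right) 39 = \left(-280\right) 39 = -10920$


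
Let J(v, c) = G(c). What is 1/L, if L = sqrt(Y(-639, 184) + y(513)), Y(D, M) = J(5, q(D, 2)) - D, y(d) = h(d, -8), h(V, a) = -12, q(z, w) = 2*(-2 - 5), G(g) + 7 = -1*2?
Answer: sqrt(618)/618 ≈ 0.040226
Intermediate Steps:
G(g) = -9 (G(g) = -7 - 1*2 = -7 - 2 = -9)
q(z, w) = -14 (q(z, w) = 2*(-7) = -14)
J(v, c) = -9
y(d) = -12
Y(D, M) = -9 - D
L = sqrt(618) (L = sqrt((-9 - 1*(-639)) - 12) = sqrt((-9 + 639) - 12) = sqrt(630 - 12) = sqrt(618) ≈ 24.860)
1/L = 1/(sqrt(618)) = sqrt(618)/618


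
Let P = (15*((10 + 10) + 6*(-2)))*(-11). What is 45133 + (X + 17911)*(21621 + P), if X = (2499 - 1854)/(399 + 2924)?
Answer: 1208443125257/3323 ≈ 3.6366e+8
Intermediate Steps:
X = 645/3323 ≈ 0.19410
P = -1320 (P = (15*(20 - 12))*(-11) = (15*8)*(-11) = 120*(-11) = -1320)
45133 + (X + 17911)*(21621 + P) = 45133 + (645/3323 + 17911)*(21621 - 1320) = 45133 + (59518898/3323)*20301 = 45133 + 1208293148298/3323 = 1208443125257/3323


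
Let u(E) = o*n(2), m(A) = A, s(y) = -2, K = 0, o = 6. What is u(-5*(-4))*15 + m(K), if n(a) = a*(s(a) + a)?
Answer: 0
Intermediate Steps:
n(a) = a*(-2 + a)
u(E) = 0 (u(E) = 6*(2*(-2 + 2)) = 6*(2*0) = 6*0 = 0)
u(-5*(-4))*15 + m(K) = 0*15 + 0 = 0 + 0 = 0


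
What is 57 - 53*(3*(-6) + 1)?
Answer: 958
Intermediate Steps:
57 - 53*(3*(-6) + 1) = 57 - 53*(-18 + 1) = 57 - 53*(-17) = 57 + 901 = 958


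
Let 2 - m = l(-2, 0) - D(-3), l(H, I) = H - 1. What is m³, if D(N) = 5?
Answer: 1000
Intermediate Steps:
l(H, I) = -1 + H
m = 10 (m = 2 - ((-1 - 2) - 1*5) = 2 - (-3 - 5) = 2 - 1*(-8) = 2 + 8 = 10)
m³ = 10³ = 1000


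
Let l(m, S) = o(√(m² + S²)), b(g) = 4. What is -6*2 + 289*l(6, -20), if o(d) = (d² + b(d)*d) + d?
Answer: 125992 + 2890*√109 ≈ 1.5616e+5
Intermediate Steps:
o(d) = d² + 5*d (o(d) = (d² + 4*d) + d = d² + 5*d)
l(m, S) = √(S² + m²)*(5 + √(S² + m²)) (l(m, S) = √(m² + S²)*(5 + √(m² + S²)) = √(S² + m²)*(5 + √(S² + m²)))
-6*2 + 289*l(6, -20) = -6*2 + 289*((-20)² + 6² + 5*√((-20)² + 6²)) = -12 + 289*(400 + 36 + 5*√(400 + 36)) = -12 + 289*(400 + 36 + 5*√436) = -12 + 289*(400 + 36 + 5*(2*√109)) = -12 + 289*(400 + 36 + 10*√109) = -12 + 289*(436 + 10*√109) = -12 + (126004 + 2890*√109) = 125992 + 2890*√109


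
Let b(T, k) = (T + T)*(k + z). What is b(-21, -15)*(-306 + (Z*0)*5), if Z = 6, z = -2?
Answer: -218484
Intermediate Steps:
b(T, k) = 2*T*(-2 + k) (b(T, k) = (T + T)*(k - 2) = (2*T)*(-2 + k) = 2*T*(-2 + k))
b(-21, -15)*(-306 + (Z*0)*5) = (2*(-21)*(-2 - 15))*(-306 + (6*0)*5) = (2*(-21)*(-17))*(-306 + 0*5) = 714*(-306 + 0) = 714*(-306) = -218484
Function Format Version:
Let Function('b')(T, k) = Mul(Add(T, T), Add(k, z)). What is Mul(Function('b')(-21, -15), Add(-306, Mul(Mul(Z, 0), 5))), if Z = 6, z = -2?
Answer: -218484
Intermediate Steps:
Function('b')(T, k) = Mul(2, T, Add(-2, k)) (Function('b')(T, k) = Mul(Add(T, T), Add(k, -2)) = Mul(Mul(2, T), Add(-2, k)) = Mul(2, T, Add(-2, k)))
Mul(Function('b')(-21, -15), Add(-306, Mul(Mul(Z, 0), 5))) = Mul(Mul(2, -21, Add(-2, -15)), Add(-306, Mul(Mul(6, 0), 5))) = Mul(Mul(2, -21, -17), Add(-306, Mul(0, 5))) = Mul(714, Add(-306, 0)) = Mul(714, -306) = -218484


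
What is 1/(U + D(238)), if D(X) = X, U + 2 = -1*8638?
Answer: -1/8402 ≈ -0.00011902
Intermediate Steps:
U = -8640 (U = -2 - 1*8638 = -2 - 8638 = -8640)
1/(U + D(238)) = 1/(-8640 + 238) = 1/(-8402) = -1/8402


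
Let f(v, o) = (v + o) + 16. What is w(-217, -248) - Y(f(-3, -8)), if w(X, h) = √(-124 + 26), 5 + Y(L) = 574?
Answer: -569 + 7*I*√2 ≈ -569.0 + 9.8995*I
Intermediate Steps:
f(v, o) = 16 + o + v (f(v, o) = (o + v) + 16 = 16 + o + v)
Y(L) = 569 (Y(L) = -5 + 574 = 569)
w(X, h) = 7*I*√2 (w(X, h) = √(-98) = 7*I*√2)
w(-217, -248) - Y(f(-3, -8)) = 7*I*√2 - 1*569 = 7*I*√2 - 569 = -569 + 7*I*√2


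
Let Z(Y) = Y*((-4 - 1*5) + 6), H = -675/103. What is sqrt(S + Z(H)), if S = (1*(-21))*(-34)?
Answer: sqrt(7783401)/103 ≈ 27.086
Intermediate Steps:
H = -675/103 (H = -675*1/103 = -675/103 ≈ -6.5534)
Z(Y) = -3*Y (Z(Y) = Y*((-4 - 5) + 6) = Y*(-9 + 6) = Y*(-3) = -3*Y)
S = 714 (S = -21*(-34) = 714)
sqrt(S + Z(H)) = sqrt(714 - 3*(-675/103)) = sqrt(714 + 2025/103) = sqrt(75567/103) = sqrt(7783401)/103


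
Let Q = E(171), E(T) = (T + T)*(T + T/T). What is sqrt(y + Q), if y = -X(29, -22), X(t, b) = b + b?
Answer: 2*sqrt(14717) ≈ 242.63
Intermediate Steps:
E(T) = 2*T*(1 + T) (E(T) = (2*T)*(T + 1) = (2*T)*(1 + T) = 2*T*(1 + T))
X(t, b) = 2*b
Q = 58824 (Q = 2*171*(1 + 171) = 2*171*172 = 58824)
y = 44 (y = -2*(-22) = -1*(-44) = 44)
sqrt(y + Q) = sqrt(44 + 58824) = sqrt(58868) = 2*sqrt(14717)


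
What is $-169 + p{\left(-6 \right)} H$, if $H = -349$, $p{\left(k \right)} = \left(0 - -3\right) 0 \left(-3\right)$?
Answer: $-169$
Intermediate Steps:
$p{\left(k \right)} = 0$ ($p{\left(k \right)} = \left(0 + 3\right) 0 \left(-3\right) = 3 \cdot 0 \left(-3\right) = 0 \left(-3\right) = 0$)
$-169 + p{\left(-6 \right)} H = -169 + 0 \left(-349\right) = -169 + 0 = -169$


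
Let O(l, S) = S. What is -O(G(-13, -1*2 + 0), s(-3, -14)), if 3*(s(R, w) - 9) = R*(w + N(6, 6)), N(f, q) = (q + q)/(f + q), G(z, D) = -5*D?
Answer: -22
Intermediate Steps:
N(f, q) = 2*q/(f + q) (N(f, q) = (2*q)/(f + q) = 2*q/(f + q))
s(R, w) = 9 + R*(1 + w)/3 (s(R, w) = 9 + (R*(w + 2*6/(6 + 6)))/3 = 9 + (R*(w + 2*6/12))/3 = 9 + (R*(w + 2*6*(1/12)))/3 = 9 + (R*(w + 1))/3 = 9 + (R*(1 + w))/3 = 9 + R*(1 + w)/3)
-O(G(-13, -1*2 + 0), s(-3, -14)) = -(9 + (1/3)*(-3) + (1/3)*(-3)*(-14)) = -(9 - 1 + 14) = -1*22 = -22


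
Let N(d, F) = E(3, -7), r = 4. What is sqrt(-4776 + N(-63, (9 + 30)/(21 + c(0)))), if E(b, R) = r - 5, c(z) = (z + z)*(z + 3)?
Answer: I*sqrt(4777) ≈ 69.116*I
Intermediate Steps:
c(z) = 2*z*(3 + z) (c(z) = (2*z)*(3 + z) = 2*z*(3 + z))
E(b, R) = -1 (E(b, R) = 4 - 5 = -1)
N(d, F) = -1
sqrt(-4776 + N(-63, (9 + 30)/(21 + c(0)))) = sqrt(-4776 - 1) = sqrt(-4777) = I*sqrt(4777)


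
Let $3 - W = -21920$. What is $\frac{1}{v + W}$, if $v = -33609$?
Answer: $- \frac{1}{11686} \approx -8.5572 \cdot 10^{-5}$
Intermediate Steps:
$W = 21923$ ($W = 3 - -21920 = 3 + 21920 = 21923$)
$\frac{1}{v + W} = \frac{1}{-33609 + 21923} = \frac{1}{-11686} = - \frac{1}{11686}$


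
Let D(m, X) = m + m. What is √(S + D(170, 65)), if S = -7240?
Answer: 10*I*√69 ≈ 83.066*I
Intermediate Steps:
D(m, X) = 2*m
√(S + D(170, 65)) = √(-7240 + 2*170) = √(-7240 + 340) = √(-6900) = 10*I*√69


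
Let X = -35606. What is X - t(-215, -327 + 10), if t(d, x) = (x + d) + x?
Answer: -34757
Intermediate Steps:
t(d, x) = d + 2*x (t(d, x) = (d + x) + x = d + 2*x)
X - t(-215, -327 + 10) = -35606 - (-215 + 2*(-327 + 10)) = -35606 - (-215 + 2*(-317)) = -35606 - (-215 - 634) = -35606 - 1*(-849) = -35606 + 849 = -34757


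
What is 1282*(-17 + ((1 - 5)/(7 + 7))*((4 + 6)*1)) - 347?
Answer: -180627/7 ≈ -25804.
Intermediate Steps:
1282*(-17 + ((1 - 5)/(7 + 7))*((4 + 6)*1)) - 347 = 1282*(-17 + (-4/14)*(10*1)) - 347 = 1282*(-17 - 4*1/14*10) - 347 = 1282*(-17 - 2/7*10) - 347 = 1282*(-17 - 20/7) - 347 = 1282*(-139/7) - 347 = -178198/7 - 347 = -180627/7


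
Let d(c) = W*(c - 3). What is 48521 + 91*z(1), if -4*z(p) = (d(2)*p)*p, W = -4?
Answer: 48430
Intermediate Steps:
d(c) = 12 - 4*c (d(c) = -4*(c - 3) = -4*(-3 + c) = 12 - 4*c)
z(p) = -p**2 (z(p) = -(12 - 4*2)*p*p/4 = -(12 - 8)*p*p/4 = -4*p*p/4 = -p**2)
48521 + 91*z(1) = 48521 + 91*(-1*1**2) = 48521 + 91*(-1*1) = 48521 + 91*(-1) = 48521 - 91 = 48430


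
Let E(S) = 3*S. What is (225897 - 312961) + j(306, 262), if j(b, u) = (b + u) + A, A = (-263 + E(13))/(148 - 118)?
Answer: -1297552/15 ≈ -86504.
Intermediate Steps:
A = -112/15 (A = (-263 + 3*13)/(148 - 118) = (-263 + 39)/30 = -224*1/30 = -112/15 ≈ -7.4667)
j(b, u) = -112/15 + b + u (j(b, u) = (b + u) - 112/15 = -112/15 + b + u)
(225897 - 312961) + j(306, 262) = (225897 - 312961) + (-112/15 + 306 + 262) = -87064 + 8408/15 = -1297552/15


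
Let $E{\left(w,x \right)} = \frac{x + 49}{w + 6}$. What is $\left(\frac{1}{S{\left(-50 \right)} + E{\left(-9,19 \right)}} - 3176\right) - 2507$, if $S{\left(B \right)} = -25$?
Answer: $- \frac{812672}{143} \approx -5683.0$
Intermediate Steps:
$E{\left(w,x \right)} = \frac{49 + x}{6 + w}$
$\left(\frac{1}{S{\left(-50 \right)} + E{\left(-9,19 \right)}} - 3176\right) - 2507 = \left(\frac{1}{-25 + \frac{49 + 19}{6 - 9}} - 3176\right) - 2507 = \left(\frac{1}{-25 + \frac{1}{-3} \cdot 68} - 3176\right) - 2507 = \left(\frac{1}{-25 - \frac{68}{3}} - 3176\right) - 2507 = \left(\frac{1}{- \frac{143}{3}} - 3176\right) - 2507 = \left(- \frac{3}{143} - 3176\right) - 2507 = - \frac{454171}{143} - 2507 = - \frac{812672}{143}$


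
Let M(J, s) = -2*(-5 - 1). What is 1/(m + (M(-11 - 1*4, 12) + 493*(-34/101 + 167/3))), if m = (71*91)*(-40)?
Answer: -303/70038539 ≈ -4.3262e-6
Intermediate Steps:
M(J, s) = 12 (M(J, s) = -2*(-6) = 12)
m = -258440 (m = 6461*(-40) = -258440)
1/(m + (M(-11 - 1*4, 12) + 493*(-34/101 + 167/3))) = 1/(-258440 + (12 + 493*(-34/101 + 167/3))) = 1/(-258440 + (12 + 493*(16765/303))) = 1/(-258440 + (12 + 8265145/303)) = 1/(-258440 + 8268781/303) = 1/(-70038539/303) = -303/70038539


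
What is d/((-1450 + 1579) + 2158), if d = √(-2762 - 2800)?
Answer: 3*I*√618/2287 ≈ 0.03261*I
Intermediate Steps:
d = 3*I*√618 (d = √(-5562) = 3*I*√618 ≈ 74.579*I)
d/((-1450 + 1579) + 2158) = (3*I*√618)/((-1450 + 1579) + 2158) = (3*I*√618)/(129 + 2158) = (3*I*√618)/2287 = (3*I*√618)*(1/2287) = 3*I*√618/2287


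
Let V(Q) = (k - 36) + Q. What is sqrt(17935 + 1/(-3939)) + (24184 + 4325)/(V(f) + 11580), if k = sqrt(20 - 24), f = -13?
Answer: 328737279/132963965 - 57018*I/132963965 + 2*sqrt(69568613049)/3939 ≈ 136.39 - 0.00042882*I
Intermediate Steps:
k = 2*I (k = sqrt(-4) = 2*I ≈ 2.0*I)
V(Q) = -36 + Q + 2*I (V(Q) = (2*I - 36) + Q = (-36 + 2*I) + Q = -36 + Q + 2*I)
sqrt(17935 + 1/(-3939)) + (24184 + 4325)/(V(f) + 11580) = sqrt(17935 + 1/(-3939)) + (24184 + 4325)/((-36 - 13 + 2*I) + 11580) = sqrt(17935 - 1/3939) + 28509/((-49 + 2*I) + 11580) = sqrt(70645964/3939) + 28509/(11531 + 2*I) = 2*sqrt(69568613049)/3939 + 28509*((11531 - 2*I)/132963965) = 2*sqrt(69568613049)/3939 + 28509*(11531 - 2*I)/132963965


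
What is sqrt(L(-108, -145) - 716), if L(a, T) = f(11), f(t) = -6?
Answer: 19*I*sqrt(2) ≈ 26.87*I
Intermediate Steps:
L(a, T) = -6
sqrt(L(-108, -145) - 716) = sqrt(-6 - 716) = sqrt(-722) = 19*I*sqrt(2)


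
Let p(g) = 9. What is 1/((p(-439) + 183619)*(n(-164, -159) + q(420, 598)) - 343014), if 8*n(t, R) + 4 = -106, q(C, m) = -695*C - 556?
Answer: -1/53705978267 ≈ -1.8620e-11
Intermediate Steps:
q(C, m) = -556 - 695*C
n(t, R) = -55/4 (n(t, R) = -1/2 + (1/8)*(-106) = -1/2 - 53/4 = -55/4)
1/((p(-439) + 183619)*(n(-164, -159) + q(420, 598)) - 343014) = 1/((9 + 183619)*(-55/4 + (-556 - 695*420)) - 343014) = 1/(183628*(-55/4 + (-556 - 291900)) - 343014) = 1/(183628*(-55/4 - 292456) - 343014) = 1/(183628*(-1169879/4) - 343014) = 1/(-53705635253 - 343014) = 1/(-53705978267) = -1/53705978267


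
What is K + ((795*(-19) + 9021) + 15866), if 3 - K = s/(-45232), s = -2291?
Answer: 442592829/45232 ≈ 9785.0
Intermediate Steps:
K = 133405/45232 (K = 3 - (-2291)/(-45232) = 3 - (-2291)*(-1)/45232 = 3 - 1*2291/45232 = 3 - 2291/45232 = 133405/45232 ≈ 2.9493)
K + ((795*(-19) + 9021) + 15866) = 133405/45232 + ((795*(-19) + 9021) + 15866) = 133405/45232 + ((-15105 + 9021) + 15866) = 133405/45232 + (-6084 + 15866) = 133405/45232 + 9782 = 442592829/45232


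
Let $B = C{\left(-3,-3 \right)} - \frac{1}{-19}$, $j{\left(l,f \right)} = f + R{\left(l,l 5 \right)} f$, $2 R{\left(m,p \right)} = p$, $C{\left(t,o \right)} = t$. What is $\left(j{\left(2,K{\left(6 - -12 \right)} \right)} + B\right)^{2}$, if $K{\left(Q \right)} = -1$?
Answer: $\frac{28900}{361} \approx 80.055$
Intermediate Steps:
$R{\left(m,p \right)} = \frac{p}{2}$
$j{\left(l,f \right)} = f + \frac{5 f l}{2}$ ($j{\left(l,f \right)} = f + \frac{l 5}{2} f = f + \frac{5 l}{2} f = f + \frac{5 f l}{2}$)
$B = - \frac{56}{19}$ ($B = -3 - \frac{1}{-19} = -3 - - \frac{1}{19} = -3 + \frac{1}{19} = - \frac{56}{19} \approx -2.9474$)
$\left(j{\left(2,K{\left(6 - -12 \right)} \right)} + B\right)^{2} = \left(\frac{1}{2} \left(-1\right) \left(2 + 5 \cdot 2\right) - \frac{56}{19}\right)^{2} = \left(\frac{1}{2} \left(-1\right) \left(2 + 10\right) - \frac{56}{19}\right)^{2} = \left(\frac{1}{2} \left(-1\right) 12 - \frac{56}{19}\right)^{2} = \left(-6 - \frac{56}{19}\right)^{2} = \left(- \frac{170}{19}\right)^{2} = \frac{28900}{361}$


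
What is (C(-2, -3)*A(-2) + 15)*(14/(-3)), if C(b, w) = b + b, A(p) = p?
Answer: -322/3 ≈ -107.33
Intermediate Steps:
C(b, w) = 2*b
(C(-2, -3)*A(-2) + 15)*(14/(-3)) = ((2*(-2))*(-2) + 15)*(14/(-3)) = (-4*(-2) + 15)*(14*(-⅓)) = (8 + 15)*(-14/3) = 23*(-14/3) = -322/3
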